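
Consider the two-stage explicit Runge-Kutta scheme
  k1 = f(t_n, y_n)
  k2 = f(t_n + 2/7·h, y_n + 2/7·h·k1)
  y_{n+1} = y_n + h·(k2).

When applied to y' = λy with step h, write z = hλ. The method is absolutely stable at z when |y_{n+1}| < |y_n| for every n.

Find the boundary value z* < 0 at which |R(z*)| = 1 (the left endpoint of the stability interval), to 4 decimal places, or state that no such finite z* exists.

z* = -3.5000.

Set f=λy, z=hλ:
  k1=λy_n ⇒ h·k1=z·y_n;  k2=λ(1+2/7z)y_n ⇒ h·k2=z(1+2/7z)y_n
  y_{n+1}/y_n = 1 + z(1+2/7z) = 1 + z + 2/7z²
  so R(z) = 1 + z + 2/7z².

Boundary: |R(x)|=1, x<0.
x=-1.39: |R|=0.1620
R=1: x+2/7x²=0 ⇒ x=−7/2=-3.5000; min R=1−1/(4·2/7)=0.1250>−1
Confirm numerically:
  x=-2.487: |R|=0.28019 <1
  x=-2.269: |R|=0.20196 <1
  x=-1.494: |R|=0.14372 <1
  x=-1.487: |R|=0.14476 <1
  x=-3.964: |R|=1.52551 >1
  x=-3.555: |R|=1.05586 >1
Stable set (-3.5000, 0).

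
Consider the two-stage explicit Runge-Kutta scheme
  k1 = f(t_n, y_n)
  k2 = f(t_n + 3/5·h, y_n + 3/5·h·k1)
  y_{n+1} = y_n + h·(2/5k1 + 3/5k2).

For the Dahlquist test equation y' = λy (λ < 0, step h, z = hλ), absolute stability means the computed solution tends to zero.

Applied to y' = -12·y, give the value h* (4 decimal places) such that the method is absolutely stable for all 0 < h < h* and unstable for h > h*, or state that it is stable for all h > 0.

Set f=λy, z=hλ:
  k1=λy_n ⇒ h·k1=z·y_n;  k2=λ(1+3/5z)y_n ⇒ h·k2=z(1+3/5z)y_n
  y_{n+1}/y_n = 1 + 2/5z + 3/5z(1+3/5z) = 1 + z + 9/25z²
  R(z) = 1 + z + 9/25z².

Need |R(x)|<1, x<0.
x=-1.04: |R|=0.3494
R=1: x+9/25x²=0 ⇒ x=−25/9=-2.7778; min R=1−1/(4·9/25)=0.3056>−1
Confirm numerically:
  x=-2.201: |R|=0.54298 <1
  x=-2.141: |R|=0.50920 <1
  x=-1.608: |R|=0.32284 <1
  x=-1.209: |R|=0.31721 <1
  x=-3.166: |R|=1.44248 >1
  x=-3.128: |R|=1.39438 >1
  x=-2.853: |R|=1.07726 >1
So |R|<1 on (-2.7778, 0).

(-2.7778,0); λ=-12 ⇒ h* = (25/9)/12 = 0.2315.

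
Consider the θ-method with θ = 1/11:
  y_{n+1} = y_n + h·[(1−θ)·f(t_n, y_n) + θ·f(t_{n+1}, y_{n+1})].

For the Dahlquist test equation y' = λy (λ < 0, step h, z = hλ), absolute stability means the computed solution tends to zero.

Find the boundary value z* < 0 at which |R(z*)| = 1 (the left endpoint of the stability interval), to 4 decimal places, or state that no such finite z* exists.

Test eqn y'=λy, z=hλ:
  y_{n+1} = y_n + z·[10/11·y_n + 1/11·y_{n+1}] ⇒ (1 − 1/11z)y_{n+1} = (1 + 10/11z)y_n
  so R(z) = (1 + 10/11z)/(1 − 1/11z).

Need |R(x)|<1, x<0.
x=-1.57: |R|=0.3739
R=−1: 1+10/11x = −1+1/11x ⇒ -9/11x=2 ⇒ x=2/(-9/11)=-2.4444
Confirm numerically:
  x=-1.841: |R|=0.57706 <1
  x=-1.698: |R|=0.47094 <1
  x=-1.550: |R|=0.35857 <1
  x=-1.024: |R|=0.06321 <1
  x=-2.612: |R|=1.11078 >1
  x=-2.550: |R|=1.07011 >1
So |R|<1 on (-2.4444, 0).

left endpoint -2.4444.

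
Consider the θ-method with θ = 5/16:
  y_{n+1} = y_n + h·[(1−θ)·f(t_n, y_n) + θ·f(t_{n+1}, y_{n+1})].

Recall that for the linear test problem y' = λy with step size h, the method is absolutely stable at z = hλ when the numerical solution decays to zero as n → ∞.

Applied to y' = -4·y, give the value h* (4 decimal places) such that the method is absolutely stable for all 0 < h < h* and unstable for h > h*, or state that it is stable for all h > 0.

Set f=λy, z=hλ:
  y_{n+1} = y_n + z·[11/16·y_n + 5/16·y_{n+1}] ⇒ (1 − 5/16z)y_{n+1} = (1 + 11/16z)y_n
  R(z) = (1 + 11/16z)/(1 − 5/16z).

Solve |R(x)|<1 on ℝ⁻.
x=-1.38: |R|=0.0358
R=−1: 1+11/16x = −1+5/16x ⇒ -3/8x=2 ⇒ x=2/(-3/8)=-5.3333
Confirm numerically:
  x=-3.963: |R|=0.77043 <1
  x=-3.352: |R|=0.63712 <1
  x=-2.979: |R|=0.54277 <1
  x=-5.729: |R|=1.05318 >1
  x=-5.502: |R|=1.02326 >1
  x=-5.434: |R|=1.01399 >1
Stable set (-5.3333, 0).

(-5.3333,0); λ=-4 ⇒ h* = (16/3)/4 = 1.3333.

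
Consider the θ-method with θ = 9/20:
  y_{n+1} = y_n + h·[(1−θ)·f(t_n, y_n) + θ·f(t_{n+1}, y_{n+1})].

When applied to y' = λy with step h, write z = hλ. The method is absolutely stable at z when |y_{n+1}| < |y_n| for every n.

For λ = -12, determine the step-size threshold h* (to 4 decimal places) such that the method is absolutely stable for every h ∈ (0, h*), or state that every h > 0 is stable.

(-20.0000,0); λ=-12 ⇒ h* = (20)/12 = 1.6667.

Set f=λy, z=hλ:
  y_{n+1} = y_n + z·[11/20·y_n + 9/20·y_{n+1}] ⇒ (1 − 9/20z)y_{n+1} = (1 + 11/20z)y_n
  so R(z) = (1 + 11/20z)/(1 − 9/20z).

Boundary: |R(x)|=1, x<0.
x=-0.89: |R|=0.3645
R=−1: 1+11/20x = −1+9/20x ⇒ -1/10x=2 ⇒ x=2/(-1/10)=-20.0000
Confirm numerically:
  x=-18.747: |R|=0.98672 <1
  x=-15.992: |R|=0.95110 <1
  x=-15.279: |R|=0.94005 <1
  x=-10.572: |R|=0.83625 <1
  x=-20.589: |R|=1.00574 >1
  x=-20.342: |R|=1.00337 >1
Interval (-20.0000, 0).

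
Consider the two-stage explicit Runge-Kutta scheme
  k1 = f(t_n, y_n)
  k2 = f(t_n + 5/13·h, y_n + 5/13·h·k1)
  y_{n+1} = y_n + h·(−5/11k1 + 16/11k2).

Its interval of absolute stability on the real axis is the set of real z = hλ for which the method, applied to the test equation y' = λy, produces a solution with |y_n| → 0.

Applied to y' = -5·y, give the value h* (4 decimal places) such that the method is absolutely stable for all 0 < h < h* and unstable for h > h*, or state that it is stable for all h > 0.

(-1.7875,0); λ=-5 ⇒ h* = (143/80)/5 = 0.3575.

Test eqn y'=λy, z=hλ:
  k1=λy_n ⇒ h·k1=z·y_n;  k2=λ(1+5/13z)y_n ⇒ h·k2=z(1+5/13z)y_n
  y_{n+1}/y_n = 1 − 5/11z + 16/11z(1+5/13z) = 1 + z + 80/143z²
  ⇒ R(z) = 1 + z + 80/143z².

Need |R(x)|<1, x<0.
x=-1.17: |R|=0.5958
R=1: x+80/143x²=0 ⇒ x=−143/80=-1.7875; min R=1−1/(4·80/143)=0.5531>−1
Confirm numerically:
  x=-1.683: |R|=0.90161 <1
  x=-1.516: |R|=0.76974 <1
  x=-1.355: |R|=0.67215 <1
  x=-0.890: |R|=0.55313 <1
  x=-2.322: |R|=1.69433 >1
  x=-2.227: |R|=1.54756 >1
  x=-1.879: |R|=1.09618 >1
Stable set (-1.7875, 0).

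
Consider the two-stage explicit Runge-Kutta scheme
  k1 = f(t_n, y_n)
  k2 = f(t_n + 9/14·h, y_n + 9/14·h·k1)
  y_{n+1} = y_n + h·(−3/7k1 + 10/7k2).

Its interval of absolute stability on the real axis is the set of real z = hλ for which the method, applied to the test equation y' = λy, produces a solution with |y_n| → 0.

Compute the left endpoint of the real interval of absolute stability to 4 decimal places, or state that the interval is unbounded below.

left endpoint -1.0889.

Test eqn y'=λy, z=hλ:
  k1=λy_n ⇒ h·k1=z·y_n;  k2=λ(1+9/14z)y_n ⇒ h·k2=z(1+9/14z)y_n
  y_{n+1}/y_n = 1 − 3/7z + 10/7z(1+9/14z) = 1 + z + 45/49z²
  Hence R(z) = 1 + z + 45/49z².

Solve |R(x)|<1 on ℝ⁻.
x=-0.56: |R|=0.7280
R=1: x+45/49x²=0 ⇒ x=−49/45=-1.0889; min R=1−1/(4·45/49)=0.7278>−1
Confirm numerically:
  x=-1.069: |R|=0.98047 <1
  x=-1.055: |R|=0.96717 <1
  x=-0.808: |R|=0.79157 <1
  x=-0.590: |R|=0.72968 <1
  x=-1.635: |R|=1.82000 >1
  x=-1.438: |R|=1.46104 >1
  x=-1.417: |R|=1.42698 >1
So |R|<1 on (-1.0889, 0).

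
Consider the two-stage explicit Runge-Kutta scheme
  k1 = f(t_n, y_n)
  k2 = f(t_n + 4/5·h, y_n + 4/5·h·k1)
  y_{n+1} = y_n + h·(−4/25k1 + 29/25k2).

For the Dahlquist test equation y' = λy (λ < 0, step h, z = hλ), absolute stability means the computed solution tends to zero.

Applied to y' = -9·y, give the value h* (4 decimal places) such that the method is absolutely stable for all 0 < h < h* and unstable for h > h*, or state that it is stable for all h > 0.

On y'=λy, z=hλ:
  k1=λy_n ⇒ h·k1=z·y_n;  k2=λ(1+4/5z)y_n ⇒ h·k2=z(1+4/5z)y_n
  y_{n+1}/y_n = 1 − 4/25z + 29/25z(1+4/5z) = 1 + z + 116/125z²
  R(z) = 1 + z + 116/125z².

Find x<0 with |R(x)|<1.
x=-0.85: |R|=0.8205
R=1: x+116/125x²=0 ⇒ x=−125/116=-1.0776; min R=1−1/(4·116/125)=0.7306>−1
Confirm numerically:
  x=-0.917: |R|=0.86334 <1
  x=-0.871: |R|=0.83302 <1
  x=-0.501: |R|=0.73193 <1
  x=-1.590: |R|=1.75608 >1
  x=-1.369: |R|=1.37022 >1
  x=-1.366: |R|=1.36561 >1
Interval (-1.0776, 0).

(-1.0776,0); λ=-9 ⇒ h* = (125/116)/9 = 0.1197.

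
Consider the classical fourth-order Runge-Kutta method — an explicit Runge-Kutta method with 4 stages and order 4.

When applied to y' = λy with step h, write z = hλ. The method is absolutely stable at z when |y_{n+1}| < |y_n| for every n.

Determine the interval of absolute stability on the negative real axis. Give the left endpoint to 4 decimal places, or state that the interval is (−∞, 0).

(-2.7853, 0).

With y'=λy (z=hλ):
  order 4, 4-stage ⇒ R(z)=1+z+z^2/2+z^3/6+z^4/24
  (e.g. R(-1.29)=0.29965, |R|=0.29965)

Boundary: |R(x)|=1, x<0.
x=-1.29: |R|=0.2997
|R(-2.59)|=0.7433 |R(-1.95)|=0.3179 |R(-1.09)|=0.3470
Bisect:
  x_lo=-3.2570 |R|=1.9775  x_hi=-0.1811 |R|=0.8344
  mid=-1.71906 |R|=0.27571 →hi
  mid=-2.48805 |R|=0.63685 →hi
  mid=-2.87255 |R|=1.13972 →lo
  mid=-2.68030 |R|=0.85290 →hi
  mid=-2.77642 |R|=0.98671 →hi
  mid=-2.82448 |R|=1.06071 →lo
  mid=-2.80045 |R|=1.02310 →lo
  ...
  [-2.78543,-2.78525] ⇒ x*=-2.7853
Stable set (-2.7853, 0).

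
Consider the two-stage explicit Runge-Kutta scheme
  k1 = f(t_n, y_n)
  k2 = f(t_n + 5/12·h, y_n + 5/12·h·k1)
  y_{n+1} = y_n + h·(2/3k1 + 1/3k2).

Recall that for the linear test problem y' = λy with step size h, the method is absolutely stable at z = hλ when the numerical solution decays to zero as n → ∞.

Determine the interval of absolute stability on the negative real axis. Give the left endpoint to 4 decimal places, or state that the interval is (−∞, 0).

With y'=λy (z=hλ):
  k1=λy_n ⇒ h·k1=z·y_n;  k2=λ(1+5/12z)y_n ⇒ h·k2=z(1+5/12z)y_n
  y_{n+1}/y_n = 1 + 2/3z + 1/3z(1+5/12z) = 1 + z + 5/36z²
  R(z) = 1 + z + 5/36z².

Need |R(x)|<1, x<0.
x=-0.7: |R|=0.3681
R=1: x+5/36x²=0 ⇒ x=−36/5=-7.2000; min R=1−1/(4·5/36)=-0.8000>−1
Confirm numerically:
  x=-7.163: |R|=0.96319 <1
  x=-5.194: |R|=0.44711 <1
  x=-4.319: |R|=0.72820 <1
  x=-7.550: |R|=1.36701 >1
  x=-7.231: |R|=1.03113 >1
Interval (-7.2000, 0).

z∈(-7.2000,0).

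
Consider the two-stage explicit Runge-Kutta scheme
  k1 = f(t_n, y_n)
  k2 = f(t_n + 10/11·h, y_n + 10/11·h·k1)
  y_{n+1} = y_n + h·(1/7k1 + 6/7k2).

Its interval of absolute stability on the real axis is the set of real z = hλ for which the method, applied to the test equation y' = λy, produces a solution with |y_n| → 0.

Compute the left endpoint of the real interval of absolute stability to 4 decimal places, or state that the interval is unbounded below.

z* = -1.2833.

Set f=λy, z=hλ:
  k1=λy_n ⇒ h·k1=z·y_n;  k2=λ(1+10/11z)y_n ⇒ h·k2=z(1+10/11z)y_n
  y_{n+1}/y_n = 1 + 1/7z + 6/7z(1+10/11z) = 1 + z + 60/77z²
  R(z) = 1 + z + 60/77z².

Need |R(x)|<1, x<0.
x=-1.05: |R|=0.8091
R=1: x+60/77x²=0 ⇒ x=−77/60=-1.2833; min R=1−1/(4·60/77)=0.6792>−1
Confirm numerically:
  x=-0.864: |R|=0.71769 <1
  x=-0.715: |R|=0.68336 <1
  x=-0.668: |R|=0.67971 <1
  x=-0.644: |R|=0.67917 <1
  x=-1.788: |R|=1.70313 >1
  x=-1.458: |R|=1.19844 >1
  x=-1.307: |R|=1.02410 >1
Stable set (-1.2833, 0).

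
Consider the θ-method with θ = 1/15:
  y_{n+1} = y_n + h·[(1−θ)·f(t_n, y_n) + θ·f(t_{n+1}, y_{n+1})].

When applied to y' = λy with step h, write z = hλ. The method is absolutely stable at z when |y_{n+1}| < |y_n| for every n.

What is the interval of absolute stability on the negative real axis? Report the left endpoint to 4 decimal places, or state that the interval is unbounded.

Set f=λy, z=hλ:
  y_{n+1} = y_n + z·[14/15·y_n + 1/15·y_{n+1}] ⇒ (1 − 1/15z)y_{n+1} = (1 + 14/15z)y_n
  ⇒ R(z) = (1 + 14/15z)/(1 − 1/15z).

Find x<0 with |R(x)|<1.
x=-0.43: |R|=0.5820
R=−1: 1+14/15x = −1+1/15x ⇒ -13/15x=2 ⇒ x=2/(-13/15)=-2.3077
Confirm numerically:
  x=-2.061: |R|=0.81203 <1
  x=-1.143: |R|=0.06207 <1
  x=-0.976: |R|=0.08363 <1
  x=-2.412: |R|=1.07788 >1
  x=-2.385: |R|=1.05781 >1
  x=-2.369: |R|=1.04589 >1
Stable set (-2.3077, 0).

(-2.3077, 0).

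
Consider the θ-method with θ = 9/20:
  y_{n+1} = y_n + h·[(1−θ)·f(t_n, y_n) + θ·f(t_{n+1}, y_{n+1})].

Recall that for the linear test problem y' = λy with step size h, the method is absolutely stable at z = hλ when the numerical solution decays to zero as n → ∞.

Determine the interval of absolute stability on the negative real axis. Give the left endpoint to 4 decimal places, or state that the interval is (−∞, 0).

(-20.0000, 0).

Test eqn y'=λy, z=hλ:
  y_{n+1} = y_n + z·[11/20·y_n + 9/20·y_{n+1}] ⇒ (1 − 9/20z)y_{n+1} = (1 + 11/20z)y_n
  R(z) = (1 + 11/20z)/(1 − 9/20z).

Need |R(x)|<1, x<0.
x=-0.88: |R|=0.3696
R=−1: 1+11/20x = −1+9/20x ⇒ -1/10x=2 ⇒ x=2/(-1/10)=-20.0000
Confirm numerically:
  x=-18.341: |R|=0.98207 <1
  x=-16.470: |R|=0.95803 <1
  x=-15.080: |R|=0.93681 <1
  x=-11.851: |R|=0.87132 <1
  x=-20.508: |R|=1.00497 >1
  x=-20.496: |R|=1.00485 >1
Stable set (-20.0000, 0).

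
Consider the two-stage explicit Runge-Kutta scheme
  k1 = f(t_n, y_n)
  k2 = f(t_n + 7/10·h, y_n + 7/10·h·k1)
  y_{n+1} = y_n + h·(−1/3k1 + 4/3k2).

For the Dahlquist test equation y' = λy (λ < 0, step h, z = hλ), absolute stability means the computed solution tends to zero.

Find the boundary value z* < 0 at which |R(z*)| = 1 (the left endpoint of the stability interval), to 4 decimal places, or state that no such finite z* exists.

Test eqn y'=λy, z=hλ:
  k1=λy_n ⇒ h·k1=z·y_n;  k2=λ(1+7/10z)y_n ⇒ h·k2=z(1+7/10z)y_n
  y_{n+1}/y_n = 1 − 1/3z + 4/3z(1+7/10z) = 1 + z + 14/15z²
  R(z) = 1 + z + 14/15z².

Need |R(x)|<1, x<0.
x=-0.73: |R|=0.7674
R=1: x+14/15x²=0 ⇒ x=−15/14=-1.0714; min R=1−1/(4·14/15)=0.7321>−1
Confirm numerically:
  x=-0.895: |R|=0.85262 <1
  x=-0.772: |R|=0.78425 <1
  x=-0.692: |R|=0.75494 <1
  x=-0.515: |R|=0.73254 <1
  x=-1.575: |R|=1.74025 >1
  x=-1.407: |R|=1.44067 >1
Interval (-1.0714, 0).

left endpoint -1.0714.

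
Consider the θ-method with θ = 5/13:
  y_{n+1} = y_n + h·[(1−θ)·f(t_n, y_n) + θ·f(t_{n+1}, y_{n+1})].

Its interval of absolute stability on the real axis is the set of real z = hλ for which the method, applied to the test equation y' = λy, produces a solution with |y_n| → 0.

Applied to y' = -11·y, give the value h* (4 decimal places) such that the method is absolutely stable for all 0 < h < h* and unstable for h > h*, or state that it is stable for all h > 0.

(-8.6667,0); λ=-11 ⇒ h* = (26/3)/11 = 0.7879.

With y'=λy (z=hλ):
  y_{n+1} = y_n + z·[8/13·y_n + 5/13·y_{n+1}] ⇒ (1 − 5/13z)y_{n+1} = (1 + 8/13z)y_n
  ⇒ R(z) = (1 + 8/13z)/(1 − 5/13z).

Need |R(x)|<1, x<0.
x=-1.38: |R|=0.0985
R=−1: 1+8/13x = −1+5/13x ⇒ -3/13x=2 ⇒ x=2/(-3/13)=-8.6667
Confirm numerically:
  x=-7.724: |R|=0.94522 <1
  x=-6.332: |R|=0.84317 <1
  x=-5.687: |R|=0.78426 <1
  x=-5.019: |R|=0.71274 <1
  x=-9.137: |R|=1.02404 >1
  x=-9.123: |R|=1.02336 >1
  x=-8.859: |R|=1.01007 >1
Interval (-8.6667, 0).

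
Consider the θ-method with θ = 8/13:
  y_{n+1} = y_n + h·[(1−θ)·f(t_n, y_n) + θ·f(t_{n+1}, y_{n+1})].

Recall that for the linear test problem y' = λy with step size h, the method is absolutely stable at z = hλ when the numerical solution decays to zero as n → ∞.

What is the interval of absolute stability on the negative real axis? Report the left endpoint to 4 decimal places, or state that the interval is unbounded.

With y'=λy (z=hλ):
  y_{n+1} = y_n + z·[5/13·y_n + 8/13·y_{n+1}] ⇒ (1 − 8/13z)y_{n+1} = (1 + 5/13z)y_n
  so R(z) = (1 + 5/13z)/(1 − 8/13z).

Solve |R(x)|<1 on ℝ⁻.
x=-0.61: |R|=0.5565
x=-2: |R|=0.1034
x=-10: |R|=0.3978
x=-100: |R|=0.5990
θ=8/13≥1/2 ⇒ |1+5/13x|<|1−8/13x| ∀x<0 ⇒ interval (−∞,0).

unbounded; (−∞, 0).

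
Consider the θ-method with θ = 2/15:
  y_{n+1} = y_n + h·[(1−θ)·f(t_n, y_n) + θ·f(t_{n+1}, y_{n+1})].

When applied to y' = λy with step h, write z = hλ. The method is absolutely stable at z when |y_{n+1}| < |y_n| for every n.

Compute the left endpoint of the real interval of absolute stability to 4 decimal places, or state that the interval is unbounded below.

z* = -2.7273.

On y'=λy, z=hλ:
  y_{n+1} = y_n + z·[13/15·y_n + 2/15·y_{n+1}] ⇒ (1 − 2/15z)y_{n+1} = (1 + 13/15z)y_n
  so R(z) = (1 + 13/15z)/(1 − 2/15z).

Boundary: |R(x)|=1, x<0.
x=-0.7: |R|=0.3598
R=−1: 1+13/15x = −1+2/15x ⇒ -11/15x=2 ⇒ x=2/(-11/15)=-2.7273
Confirm numerically:
  x=-2.620: |R|=0.94170 <1
  x=-2.155: |R|=0.67400 <1
  x=-1.700: |R|=0.38587 <1
  x=-3.055: |R|=1.17077 >1
  x=-2.987: |R|=1.13622 >1
Interval (-2.7273, 0).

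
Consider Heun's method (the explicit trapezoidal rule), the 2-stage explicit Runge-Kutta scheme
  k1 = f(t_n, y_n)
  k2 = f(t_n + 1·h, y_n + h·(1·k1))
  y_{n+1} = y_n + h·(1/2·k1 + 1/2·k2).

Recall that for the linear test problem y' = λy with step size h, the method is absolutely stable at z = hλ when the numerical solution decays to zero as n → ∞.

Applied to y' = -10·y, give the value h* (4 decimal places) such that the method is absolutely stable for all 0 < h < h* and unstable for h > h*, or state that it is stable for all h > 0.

(-2.0000,0); λ=-10 ⇒ h* = 0.2000.

Set f=λy, z=hλ:
  order 2, 2-stage ⇒ R(z)=1+z+z^2/2
  (e.g. R(-1.72)=0.75920, |R|=0.75920)

Find x<0 with |R(x)|<1.
x=-1.72: |R|=0.7592
|R(-2.39)|=1.4661 |R(-1.34)|=0.5578 |R(-0.64)|=0.5648
Bisect:
  x_lo=-2.3296 |R|=1.3839  x_hi=-0.3669 |R|=0.7004
  mid=-1.34828 |R|=0.56065 →hi
  mid=-1.83894 |R|=0.85191 →hi
  mid=-2.08428 |R|=1.08783 →lo
  mid=-1.96161 |R|=0.96235 →hi
  mid=-2.02295 |R|=1.02321 →lo
  mid=-1.99228 |R|=0.99231 →hi
  mid=-2.00761 |R|=1.00764 →lo
  mid=-1.99995 |R|=0.99995 →hi
  mid=-2.00378 |R|=1.00379 →lo
  ...
  [-2.00006,-1.99995] ⇒ x*=-2.0000
So |R|<1 on (-2.0000, 0).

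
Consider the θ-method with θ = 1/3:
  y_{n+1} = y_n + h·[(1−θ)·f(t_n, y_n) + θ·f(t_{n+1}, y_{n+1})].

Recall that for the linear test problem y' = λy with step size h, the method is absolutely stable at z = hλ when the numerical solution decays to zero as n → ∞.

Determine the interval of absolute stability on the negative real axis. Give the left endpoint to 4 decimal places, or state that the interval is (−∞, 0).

Test eqn y'=λy, z=hλ:
  y_{n+1} = y_n + z·[2/3·y_n + 1/3·y_{n+1}] ⇒ (1 − 1/3z)y_{n+1} = (1 + 2/3z)y_n
  R(z) = (1 + 2/3z)/(1 − 1/3z).

Find x<0 with |R(x)|<1.
x=-1.15: |R|=0.1687
R=−1: 1+2/3x = −1+1/3x ⇒ -1/3x=2 ⇒ x=2/(-1/3)=-6.0000
Confirm numerically:
  x=-5.888: |R|=0.98740 <1
  x=-4.564: |R|=0.81015 <1
  x=-3.185: |R|=0.54487 <1
  x=-3.077: |R|=0.51901 <1
  x=-6.598: |R|=1.06230 >1
  x=-6.146: |R|=1.01596 >1
Interval (-6.0000, 0).

z∈(-6.0000,0).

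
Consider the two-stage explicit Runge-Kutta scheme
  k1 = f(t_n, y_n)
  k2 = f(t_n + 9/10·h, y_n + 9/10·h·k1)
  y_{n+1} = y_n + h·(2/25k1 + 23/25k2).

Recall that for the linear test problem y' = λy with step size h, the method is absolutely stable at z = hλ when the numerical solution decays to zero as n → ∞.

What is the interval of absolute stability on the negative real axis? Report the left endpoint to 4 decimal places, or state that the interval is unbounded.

With y'=λy (z=hλ):
  k1=λy_n ⇒ h·k1=z·y_n;  k2=λ(1+9/10z)y_n ⇒ h·k2=z(1+9/10z)y_n
  y_{n+1}/y_n = 1 + 2/25z + 23/25z(1+9/10z) = 1 + z + 207/250z²
  Hence R(z) = 1 + z + 207/250z².

Boundary: |R(x)|=1, x<0.
x=-1.61: |R|=1.5363
R=1: x+207/250x²=0 ⇒ x=−250/207=-1.2077; min R=1−1/(4·207/250)=0.6981>−1
Confirm numerically:
  x=-0.884: |R|=0.76305 <1
  x=-0.770: |R|=0.72092 <1
  x=-0.670: |R|=0.70169 <1
  x=-1.471: |R|=1.32066 >1
  x=-1.453: |R|=1.29508 >1
Interval (-1.2077, 0).

z∈(-1.2077,0).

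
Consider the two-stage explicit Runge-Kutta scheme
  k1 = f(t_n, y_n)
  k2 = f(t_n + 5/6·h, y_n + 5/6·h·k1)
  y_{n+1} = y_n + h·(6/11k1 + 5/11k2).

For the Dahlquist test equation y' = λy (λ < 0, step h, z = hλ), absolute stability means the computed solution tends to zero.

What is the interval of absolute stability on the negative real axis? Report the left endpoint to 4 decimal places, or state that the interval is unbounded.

On y'=λy, z=hλ:
  k1=λy_n ⇒ h·k1=z·y_n;  k2=λ(1+5/6z)y_n ⇒ h·k2=z(1+5/6z)y_n
  y_{n+1}/y_n = 1 + 6/11z + 5/11z(1+5/6z) = 1 + z + 25/66z²
  Hence R(z) = 1 + z + 25/66z².

Need |R(x)|<1, x<0.
x=-1.21: |R|=0.3446
R=1: x+25/66x²=0 ⇒ x=−66/25=-2.6400; min R=1−1/(4·25/66)=0.3400>−1
Confirm numerically:
  x=-2.545: |R|=0.90842 <1
  x=-1.797: |R|=0.42619 <1
  x=-1.429: |R|=0.34450 <1
  x=-2.932: |R|=1.32430 >1
  x=-2.852: |R|=1.22902 >1
  x=-2.668: |R|=1.02830 >1
Stable set (-2.6400, 0).

(-2.6400, 0).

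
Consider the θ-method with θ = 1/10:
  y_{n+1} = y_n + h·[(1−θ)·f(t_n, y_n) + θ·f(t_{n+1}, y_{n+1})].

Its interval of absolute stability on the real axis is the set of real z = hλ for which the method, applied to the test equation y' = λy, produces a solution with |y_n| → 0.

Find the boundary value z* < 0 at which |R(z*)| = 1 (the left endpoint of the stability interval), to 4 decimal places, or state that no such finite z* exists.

left endpoint -2.5000.

Set f=λy, z=hλ:
  y_{n+1} = y_n + z·[9/10·y_n + 1/10·y_{n+1}] ⇒ (1 − 1/10z)y_{n+1} = (1 + 9/10z)y_n
  Hence R(z) = (1 + 9/10z)/(1 − 1/10z).

Solve |R(x)|<1 on ℝ⁻.
x=-0.39: |R|=0.6246
R=−1: 1+9/10x = −1+1/10x ⇒ -4/5x=2 ⇒ x=2/(-4/5)=-2.5000
Confirm numerically:
  x=-1.872: |R|=0.57682 <1
  x=-1.788: |R|=0.51680 <1
  x=-1.380: |R|=0.21265 <1
  x=-1.051: |R|=0.04895 <1
  x=-2.643: |R|=1.09048 >1
  x=-2.550: |R|=1.03187 >1
So |R|<1 on (-2.5000, 0).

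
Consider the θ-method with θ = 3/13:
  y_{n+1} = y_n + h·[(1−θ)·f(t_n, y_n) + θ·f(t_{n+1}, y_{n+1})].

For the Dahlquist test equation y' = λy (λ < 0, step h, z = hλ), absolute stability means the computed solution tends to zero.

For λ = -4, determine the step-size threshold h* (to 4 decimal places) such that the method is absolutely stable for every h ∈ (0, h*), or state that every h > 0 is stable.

On y'=λy, z=hλ:
  y_{n+1} = y_n + z·[10/13·y_n + 3/13·y_{n+1}] ⇒ (1 − 3/13z)y_{n+1} = (1 + 10/13z)y_n
  so R(z) = (1 + 10/13z)/(1 − 3/13z).

Solve |R(x)|<1 on ℝ⁻.
x=-1.34: |R|=0.0235
R=−1: 1+10/13x = −1+3/13x ⇒ -7/13x=2 ⇒ x=2/(-7/13)=-3.7143
Confirm numerically:
  x=-3.290: |R|=0.87014 <1
  x=-2.451: |R|=0.56552 <1
  x=-1.745: |R|=0.24404 <1
  x=-3.862: |R|=1.04206 >1
  x=-3.841: |R|=1.03617 >1
  x=-3.831: |R|=1.03336 >1
Interval (-3.7143, 0).

(-3.7143,0); λ=-4 ⇒ h* = (26/7)/4 = 0.9286.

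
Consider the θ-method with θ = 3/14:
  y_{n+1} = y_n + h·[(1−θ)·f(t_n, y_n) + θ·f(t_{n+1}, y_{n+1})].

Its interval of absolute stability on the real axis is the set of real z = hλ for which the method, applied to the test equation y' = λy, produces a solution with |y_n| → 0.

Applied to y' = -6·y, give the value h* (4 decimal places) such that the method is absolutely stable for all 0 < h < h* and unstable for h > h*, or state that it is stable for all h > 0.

(-3.5000,0); λ=-6 ⇒ h* = (7/2)/6 = 0.5833.

Set f=λy, z=hλ:
  y_{n+1} = y_n + z·[11/14·y_n + 3/14·y_{n+1}] ⇒ (1 − 3/14z)y_{n+1} = (1 + 11/14z)y_n
  so R(z) = (1 + 11/14z)/(1 − 3/14z).

Find x<0 with |R(x)|<1.
x=-0.51: |R|=0.5402
R=−1: 1+11/14x = −1+3/14x ⇒ -4/7x=2 ⇒ x=2/(-4/7)=-3.5000
Confirm numerically:
  x=-3.295: |R|=0.93134 <1
  x=-3.041: |R|=0.84120 <1
  x=-1.887: |R|=0.34368 <1
  x=-4.063: |R|=1.17198 >1
  x=-3.809: |R|=1.09722 >1
  x=-3.787: |R|=1.09053 >1
So |R|<1 on (-3.5000, 0).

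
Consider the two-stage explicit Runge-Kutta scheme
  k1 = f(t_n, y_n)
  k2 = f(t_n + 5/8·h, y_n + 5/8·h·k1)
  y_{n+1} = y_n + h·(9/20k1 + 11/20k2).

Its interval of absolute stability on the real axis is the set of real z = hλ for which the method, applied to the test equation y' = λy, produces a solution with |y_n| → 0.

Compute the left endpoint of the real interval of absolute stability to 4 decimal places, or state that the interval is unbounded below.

z* = -2.9091.

On y'=λy, z=hλ:
  k1=λy_n ⇒ h·k1=z·y_n;  k2=λ(1+5/8z)y_n ⇒ h·k2=z(1+5/8z)y_n
  y_{n+1}/y_n = 1 + 9/20z + 11/20z(1+5/8z) = 1 + z + 11/32z²
  Hence R(z) = 1 + z + 11/32z².

Boundary: |R(x)|=1, x<0.
x=-1.11: |R|=0.3135
R=1: x+11/32x²=0 ⇒ x=−32/11=-2.9091; min R=1−1/(4·11/32)=0.2727>−1
Confirm numerically:
  x=-2.869: |R|=0.96046 <1
  x=-2.655: |R|=0.76810 <1
  x=-2.322: |R|=0.53139 <1
  x=-1.778: |R|=0.30869 <1
  x=-3.327: |R|=1.47794 >1
  x=-3.318: |R|=1.46639 >1
So |R|<1 on (-2.9091, 0).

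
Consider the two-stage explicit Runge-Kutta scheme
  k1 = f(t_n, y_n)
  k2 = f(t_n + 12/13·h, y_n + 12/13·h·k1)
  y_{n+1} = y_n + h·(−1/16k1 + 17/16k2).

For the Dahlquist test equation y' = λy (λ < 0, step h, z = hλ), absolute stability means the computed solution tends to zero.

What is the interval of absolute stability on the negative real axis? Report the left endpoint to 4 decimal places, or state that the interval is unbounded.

On y'=λy, z=hλ:
  k1=λy_n ⇒ h·k1=z·y_n;  k2=λ(1+12/13z)y_n ⇒ h·k2=z(1+12/13z)y_n
  y_{n+1}/y_n = 1 − 1/16z + 17/16z(1+12/13z) = 1 + z + 51/52z²
  so R(z) = 1 + z + 51/52z².

Find x<0 with |R(x)|<1.
x=-0.49: |R|=0.7455
R=1: x+51/52x²=0 ⇒ x=−52/51=-1.0196; min R=1−1/(4·51/52)=0.7451>−1
Confirm numerically:
  x=-0.897: |R|=0.89214 <1
  x=-0.686: |R|=0.77555 <1
  x=-0.457: |R|=0.74783 <1
  x=-1.510: |R|=1.72625 >1
  x=-1.393: |R|=1.51013 >1
  x=-1.200: |R|=1.21231 >1
Interval (-1.0196, 0).

z∈(-1.0196,0).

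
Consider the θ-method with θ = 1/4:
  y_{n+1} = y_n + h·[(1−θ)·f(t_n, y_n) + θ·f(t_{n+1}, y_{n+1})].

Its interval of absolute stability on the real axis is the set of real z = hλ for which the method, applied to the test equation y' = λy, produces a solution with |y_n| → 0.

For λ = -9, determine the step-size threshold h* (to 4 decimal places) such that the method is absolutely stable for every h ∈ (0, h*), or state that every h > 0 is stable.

Test eqn y'=λy, z=hλ:
  y_{n+1} = y_n + z·[3/4·y_n + 1/4·y_{n+1}] ⇒ (1 − 1/4z)y_{n+1} = (1 + 3/4z)y_n
  so R(z) = (1 + 3/4z)/(1 − 1/4z).

Find x<0 with |R(x)|<1.
x=-0.88: |R|=0.2787
R=−1: 1+3/4x = −1+1/4x ⇒ -1/2x=2 ⇒ x=2/(-1/2)=-4.0000
Confirm numerically:
  x=-3.671: |R|=0.91422 <1
  x=-3.487: |R|=0.86296 <1
  x=-2.297: |R|=0.45911 <1
  x=-1.636: |R|=0.16111 <1
  x=-4.338: |R|=1.08107 >1
  x=-4.261: |R|=1.06319 >1
Stable set (-4.0000, 0).

(-4.0000,0); λ=-9 ⇒ h* = (4)/9 = 0.4444.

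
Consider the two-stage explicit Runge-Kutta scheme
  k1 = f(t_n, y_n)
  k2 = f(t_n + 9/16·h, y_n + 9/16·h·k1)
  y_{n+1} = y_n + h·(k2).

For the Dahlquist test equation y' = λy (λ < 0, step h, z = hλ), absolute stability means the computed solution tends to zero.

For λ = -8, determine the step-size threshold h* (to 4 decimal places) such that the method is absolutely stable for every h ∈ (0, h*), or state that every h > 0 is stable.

Test eqn y'=λy, z=hλ:
  k1=λy_n ⇒ h·k1=z·y_n;  k2=λ(1+9/16z)y_n ⇒ h·k2=z(1+9/16z)y_n
  y_{n+1}/y_n = 1 + z(1+9/16z) = 1 + z + 9/16z²
  so R(z) = 1 + z + 9/16z².

Need |R(x)|<1, x<0.
x=-1.77: |R|=0.9923
R=1: x+9/16x²=0 ⇒ x=−16/9=-1.7778; min R=1−1/(4·9/16)=0.5556>−1
Confirm numerically:
  x=-1.653: |R|=0.88398 <1
  x=-0.972: |R|=0.55944 <1
  x=-0.870: |R|=0.55576 <1
  x=-2.287: |R|=1.65508 >1
  x=-2.257: |R|=1.60840 >1
  x=-2.060: |R|=1.32702 >1
Stable set (-1.7778, 0).

(-1.7778,0); λ=-8 ⇒ h* = (16/9)/8 = 0.2222.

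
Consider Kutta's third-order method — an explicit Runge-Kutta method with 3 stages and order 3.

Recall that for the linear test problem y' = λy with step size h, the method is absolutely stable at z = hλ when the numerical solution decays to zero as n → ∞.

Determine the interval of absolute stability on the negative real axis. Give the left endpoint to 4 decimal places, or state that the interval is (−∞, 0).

z∈(-2.5127,0).

With y'=λy (z=hλ):
  order 3, 3-stage ⇒ R(z)=1+z+z^2/2+z^3/6
  (e.g. R(-0.95)=0.35835, |R|=0.35835)

Boundary: |R(x)|=1, x<0.
x=-0.95: |R|=0.3584
|R(-1.57)|=0.0175 |R(-1.08)|=0.2932 |R(-1.04)|=0.3133
Bisect:
  x_lo=-3.0837 |R|=2.2163  x_hi=-0.3410 |R|=0.7106
  mid=-1.71233 |R|=0.08307 →hi
  mid=-2.39801 |R|=0.82105 →hi
  mid=-2.74084 |R|=1.41637 →lo
  mid=-2.56943 |R|=1.09565 →lo
  mid=-2.48372 |R|=0.95290 →hi
  mid=-2.52657 |R|=1.02288 →lo
  mid=-2.50514 |R|=0.98754 →hi
  ...
  [-2.51284,-2.51268] ⇒ x*=-2.5127
So |R|<1 on (-2.5127, 0).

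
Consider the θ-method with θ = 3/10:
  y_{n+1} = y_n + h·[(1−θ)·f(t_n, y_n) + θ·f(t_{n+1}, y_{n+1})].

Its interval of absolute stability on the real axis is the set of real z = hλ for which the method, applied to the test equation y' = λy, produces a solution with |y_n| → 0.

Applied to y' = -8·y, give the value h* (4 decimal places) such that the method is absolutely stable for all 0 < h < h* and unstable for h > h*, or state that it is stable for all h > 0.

(-5.0000,0); λ=-8 ⇒ h* = (5)/8 = 0.6250.

Set f=λy, z=hλ:
  y_{n+1} = y_n + z·[7/10·y_n + 3/10·y_{n+1}] ⇒ (1 − 3/10z)y_{n+1} = (1 + 7/10z)y_n
  Hence R(z) = (1 + 7/10z)/(1 − 3/10z).

Find x<0 with |R(x)|<1.
x=-1.68: |R|=0.1170
R=−1: 1+7/10x = −1+3/10x ⇒ -2/5x=2 ⇒ x=2/(-2/5)=-5.0000
Confirm numerically:
  x=-3.345: |R|=0.66958 <1
  x=-3.289: |R|=0.65551 <1
  x=-2.758: |R|=0.50925 <1
  x=-2.702: |R|=0.49232 <1
  x=-5.525: |R|=1.07902 >1
  x=-5.053: |R|=1.00843 >1
  x=-5.034: |R|=1.00542 >1
Interval (-5.0000, 0).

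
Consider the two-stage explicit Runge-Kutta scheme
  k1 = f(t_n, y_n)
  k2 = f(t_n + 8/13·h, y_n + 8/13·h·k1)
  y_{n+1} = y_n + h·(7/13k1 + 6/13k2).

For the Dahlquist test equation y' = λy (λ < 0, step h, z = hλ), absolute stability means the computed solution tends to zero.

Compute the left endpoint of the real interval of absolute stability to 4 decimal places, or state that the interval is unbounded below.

Test eqn y'=λy, z=hλ:
  k1=λy_n ⇒ h·k1=z·y_n;  k2=λ(1+8/13z)y_n ⇒ h·k2=z(1+8/13z)y_n
  y_{n+1}/y_n = 1 + 7/13z + 6/13z(1+8/13z) = 1 + z + 48/169z²
  ⇒ R(z) = 1 + z + 48/169z².

Solve |R(x)|<1 on ℝ⁻.
x=-0.4: |R|=0.6454
R=1: x+48/169x²=0 ⇒ x=−169/48=-3.5208; min R=1−1/(4·48/169)=0.1198>−1
Confirm numerically:
  x=-2.696: |R|=0.36840 <1
  x=-2.642: |R|=0.34053 <1
  x=-1.567: |R|=0.13042 <1
  x=-3.911: |R|=1.43340 >1
  x=-3.774: |R|=1.27137 >1
  x=-3.738: |R|=1.23056 >1
Interval (-3.5208, 0).

z* = -3.5208.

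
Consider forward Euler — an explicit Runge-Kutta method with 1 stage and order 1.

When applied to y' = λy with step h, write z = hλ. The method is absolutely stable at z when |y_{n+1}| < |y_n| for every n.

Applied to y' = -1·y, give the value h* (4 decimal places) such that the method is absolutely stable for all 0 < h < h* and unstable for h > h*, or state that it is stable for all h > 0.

On y'=λy, z=hλ:
  order 1, 1-stage ⇒ R(z)=1+z
  (e.g. R(-0.73)=0.27000, |R|=0.27000)

Need |R(x)|<1, x<0.
x=-0.73: |R|=0.2700
|R(-2.37)|=1.3700 |R(-1.19)|=0.1900 |R(-1.08)|=0.0800
Bisect:
  x_lo=-2.4610 |R|=1.4610  x_hi=-0.2826 |R|=0.7174
  mid=-1.37179 |R|=0.37179 →hi
  mid=-1.91640 |R|=0.91640 →hi
  mid=-2.18871 |R|=1.18871 →lo
  mid=-2.05256 |R|=1.05256 →lo
  mid=-1.98448 |R|=0.98448 →hi
  mid=-2.01852 |R|=1.01852 →lo
  mid=-2.00150 |R|=1.00150 →lo
  mid=-1.99299 |R|=0.99299 →hi
  ...
  [-2.00004,-1.99990] ⇒ x*=-2.0000
So |R|<1 on (-2.0000, 0).

(-2.0000,0); λ=-1 ⇒ h* = 2.0000.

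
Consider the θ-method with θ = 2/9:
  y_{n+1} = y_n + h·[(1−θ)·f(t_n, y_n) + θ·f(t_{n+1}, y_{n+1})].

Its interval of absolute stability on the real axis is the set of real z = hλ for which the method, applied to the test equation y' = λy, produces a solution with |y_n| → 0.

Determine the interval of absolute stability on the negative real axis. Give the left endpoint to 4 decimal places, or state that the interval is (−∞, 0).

(-3.6000, 0).

Test eqn y'=λy, z=hλ:
  y_{n+1} = y_n + z·[7/9·y_n + 2/9·y_{n+1}] ⇒ (1 − 2/9z)y_{n+1} = (1 + 7/9z)y_n
  so R(z) = (1 + 7/9z)/(1 − 2/9z).

Solve |R(x)|<1 on ℝ⁻.
x=-1.07: |R|=0.1355
R=−1: 1+7/9x = −1+2/9x ⇒ -5/9x=2 ⇒ x=2/(-5/9)=-3.6000
Confirm numerically:
  x=-3.379: |R|=0.92988 <1
  x=-2.714: |R|=0.69296 <1
  x=-1.562: |R|=0.15952 <1
  x=-1.544: |R|=0.14957 <1
  x=-3.874: |R|=1.08180 >1
  x=-3.743: |R|=1.04337 >1
So |R|<1 on (-3.6000, 0).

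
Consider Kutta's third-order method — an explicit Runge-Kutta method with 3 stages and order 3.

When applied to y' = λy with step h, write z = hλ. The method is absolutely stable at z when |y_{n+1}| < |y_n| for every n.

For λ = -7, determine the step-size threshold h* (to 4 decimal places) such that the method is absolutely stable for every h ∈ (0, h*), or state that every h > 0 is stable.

Test eqn y'=λy, z=hλ:
  order 3, 3-stage ⇒ R(z)=1+z+z^2/2+z^3/6
  (e.g. R(-1.55)=0.03060, |R|=0.03060)

Need |R(x)|<1, x<0.
x=-1.55: |R|=0.0306
|R(-2.19)|=0.5425 |R(-1.62)|=0.0164 |R(-1.26)|=0.2004
Bisect:
  x_lo=-3.2633 |R|=2.7307  x_hi=-0.2187 |R|=0.8035
  mid=-1.74100 |R|=0.10498 →hi
  mid=-2.50216 |R|=0.98268 →hi
  mid=-2.88274 |R|=1.72033 →lo
  mid=-2.69245 |R|=1.32086 →lo
  mid=-2.59731 |R|=1.14454 →lo
  mid=-2.54973 |R|=1.06186 →lo
  mid=-2.52595 |R|=1.02184 →lo
  mid=-2.51405 |R|=1.00215 →lo
  mid=-2.50811 |R|=0.99239 →hi
  ...
  [-2.51275,-2.51257] ⇒ x*=-2.5127
So |R|<1 on (-2.5127, 0).

(-2.5127,0); λ=-7 ⇒ h* = 0.3590.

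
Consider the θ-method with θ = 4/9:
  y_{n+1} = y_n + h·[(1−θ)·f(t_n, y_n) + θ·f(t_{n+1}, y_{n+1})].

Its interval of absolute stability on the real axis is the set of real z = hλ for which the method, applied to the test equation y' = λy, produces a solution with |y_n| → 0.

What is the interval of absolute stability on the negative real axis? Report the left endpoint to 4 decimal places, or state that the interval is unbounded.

z∈(-18.0000,0).

With y'=λy (z=hλ):
  y_{n+1} = y_n + z·[5/9·y_n + 4/9·y_{n+1}] ⇒ (1 − 4/9z)y_{n+1} = (1 + 5/9z)y_n
  Hence R(z) = (1 + 5/9z)/(1 − 4/9z).

Boundary: |R(x)|=1, x<0.
x=-0.95: |R|=0.3320
R=−1: 1+5/9x = −1+4/9x ⇒ -1/9x=2 ⇒ x=2/(-1/9)=-18.0000
Confirm numerically:
  x=-15.845: |R|=0.97023 <1
  x=-15.037: |R|=0.95715 <1
  x=-11.720: |R|=0.88762 <1
  x=-9.748: |R|=0.82805 <1
  x=-18.458: |R|=1.00553 >1
  x=-18.359: |R|=1.00435 >1
  x=-18.047: |R|=1.00058 >1
Interval (-18.0000, 0).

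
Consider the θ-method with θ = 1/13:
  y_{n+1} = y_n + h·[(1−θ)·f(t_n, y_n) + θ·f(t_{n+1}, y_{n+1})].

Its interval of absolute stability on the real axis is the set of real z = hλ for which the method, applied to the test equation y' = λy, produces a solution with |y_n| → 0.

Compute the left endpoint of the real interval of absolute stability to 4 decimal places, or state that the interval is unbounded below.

Set f=λy, z=hλ:
  y_{n+1} = y_n + z·[12/13·y_n + 1/13·y_{n+1}] ⇒ (1 − 1/13z)y_{n+1} = (1 + 12/13z)y_n
  Hence R(z) = (1 + 12/13z)/(1 − 1/13z).

Find x<0 with |R(x)|<1.
x=-0.31: |R|=0.6972
R=−1: 1+12/13x = −1+1/13x ⇒ -11/13x=2 ⇒ x=2/(-11/13)=-2.3636
Confirm numerically:
  x=-2.284: |R|=0.94269 <1
  x=-1.815: |R|=0.59264 <1
  x=-1.280: |R|=0.16527 <1
  x=-2.640: |R|=1.19437 >1
  x=-2.409: |R|=1.03238 >1
Interval (-2.3636, 0).

z* = -2.3636.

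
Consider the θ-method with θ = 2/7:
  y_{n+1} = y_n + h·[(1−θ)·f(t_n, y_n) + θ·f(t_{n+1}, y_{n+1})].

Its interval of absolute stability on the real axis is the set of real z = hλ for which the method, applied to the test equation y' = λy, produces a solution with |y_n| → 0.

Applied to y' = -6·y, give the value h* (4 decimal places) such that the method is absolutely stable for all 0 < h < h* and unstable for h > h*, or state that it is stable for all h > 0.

With y'=λy (z=hλ):
  y_{n+1} = y_n + z·[5/7·y_n + 2/7·y_{n+1}] ⇒ (1 − 2/7z)y_{n+1} = (1 + 5/7z)y_n
  Hence R(z) = (1 + 5/7z)/(1 − 2/7z).

Find x<0 with |R(x)|<1.
x=-0.75: |R|=0.3824
R=−1: 1+5/7x = −1+2/7x ⇒ -3/7x=2 ⇒ x=2/(-3/7)=-4.6667
Confirm numerically:
  x=-4.084: |R|=0.88476 <1
  x=-3.032: |R|=0.62462 <1
  x=-2.352: |R|=0.40670 <1
  x=-4.906: |R|=1.04271 >1
  x=-4.829: |R|=1.02924 >1
Interval (-4.6667, 0).

(-4.6667,0); λ=-6 ⇒ h* = (14/3)/6 = 0.7778.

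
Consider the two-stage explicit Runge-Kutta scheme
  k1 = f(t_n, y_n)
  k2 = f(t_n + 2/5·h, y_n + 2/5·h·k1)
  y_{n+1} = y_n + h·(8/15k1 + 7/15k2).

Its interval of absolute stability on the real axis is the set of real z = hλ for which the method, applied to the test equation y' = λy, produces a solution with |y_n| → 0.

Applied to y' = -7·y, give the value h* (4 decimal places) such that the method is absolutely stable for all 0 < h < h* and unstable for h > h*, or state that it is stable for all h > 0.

With y'=λy (z=hλ):
  k1=λy_n ⇒ h·k1=z·y_n;  k2=λ(1+2/5z)y_n ⇒ h·k2=z(1+2/5z)y_n
  y_{n+1}/y_n = 1 + 8/15z + 7/15z(1+2/5z) = 1 + z + 14/75z²
  Hence R(z) = 1 + z + 14/75z².

Find x<0 with |R(x)|<1.
x=-0.93: |R|=0.2314
R=1: x+14/75x²=0 ⇒ x=−75/14=-5.3571; min R=1−1/(4·14/75)=-0.3393>−1
Confirm numerically:
  x=-4.680: |R|=0.40845 <1
  x=-4.598: |R|=0.34843 <1
  x=-3.080: |R|=0.30921 <1
  x=-2.259: |R|=0.30642 <1
  x=-5.791: |R|=1.46899 >1
  x=-5.545: |R|=1.19444 >1
Stable set (-5.3571, 0).

(-5.3571,0); λ=-7 ⇒ h* = (75/14)/7 = 0.7653.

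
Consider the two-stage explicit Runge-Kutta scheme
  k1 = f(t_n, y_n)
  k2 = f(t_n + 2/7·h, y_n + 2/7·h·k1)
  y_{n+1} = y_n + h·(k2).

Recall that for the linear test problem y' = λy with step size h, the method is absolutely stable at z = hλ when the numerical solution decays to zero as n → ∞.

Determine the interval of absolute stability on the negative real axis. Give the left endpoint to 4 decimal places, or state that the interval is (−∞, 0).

Set f=λy, z=hλ:
  k1=λy_n ⇒ h·k1=z·y_n;  k2=λ(1+2/7z)y_n ⇒ h·k2=z(1+2/7z)y_n
  y_{n+1}/y_n = 1 + z(1+2/7z) = 1 + z + 2/7z²
  so R(z) = 1 + z + 2/7z².

Find x<0 with |R(x)|<1.
x=-0.64: |R|=0.4770
R=1: x+2/7x²=0 ⇒ x=−7/2=-3.5000; min R=1−1/(4·2/7)=0.1250>−1
Confirm numerically:
  x=-3.361: |R|=0.86652 <1
  x=-2.866: |R|=0.48084 <1
  x=-2.234: |R|=0.19193 <1
  x=-1.877: |R|=0.12961 <1
  x=-3.891: |R|=1.43468 >1
  x=-3.715: |R|=1.22821 >1
  x=-3.549: |R|=1.04969 >1
So |R|<1 on (-3.5000, 0).

(-3.5000, 0).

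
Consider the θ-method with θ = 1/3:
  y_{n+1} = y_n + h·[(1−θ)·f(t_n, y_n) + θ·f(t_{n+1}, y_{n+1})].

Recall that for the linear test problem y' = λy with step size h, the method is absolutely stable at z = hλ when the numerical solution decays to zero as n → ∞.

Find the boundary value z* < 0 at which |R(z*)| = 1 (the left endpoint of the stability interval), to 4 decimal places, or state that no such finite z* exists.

left endpoint -6.0000.

Test eqn y'=λy, z=hλ:
  y_{n+1} = y_n + z·[2/3·y_n + 1/3·y_{n+1}] ⇒ (1 − 1/3z)y_{n+1} = (1 + 2/3z)y_n
  R(z) = (1 + 2/3z)/(1 − 1/3z).

Boundary: |R(x)|=1, x<0.
x=-1.15: |R|=0.1687
R=−1: 1+2/3x = −1+1/3x ⇒ -1/3x=2 ⇒ x=2/(-1/3)=-6.0000
Confirm numerically:
  x=-5.971: |R|=0.99677 <1
  x=-4.706: |R|=0.83208 <1
  x=-4.344: |R|=0.77451 <1
  x=-6.446: |R|=1.04722 >1
  x=-6.049: |R|=1.00541 >1
Stable set (-6.0000, 0).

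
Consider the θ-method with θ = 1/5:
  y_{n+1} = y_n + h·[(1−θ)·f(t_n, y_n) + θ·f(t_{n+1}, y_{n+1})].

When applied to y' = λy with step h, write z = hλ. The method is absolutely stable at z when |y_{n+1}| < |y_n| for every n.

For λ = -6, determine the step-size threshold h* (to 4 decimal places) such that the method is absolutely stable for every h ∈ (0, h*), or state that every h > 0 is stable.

(-3.3333,0); λ=-6 ⇒ h* = (10/3)/6 = 0.5556.

With y'=λy (z=hλ):
  y_{n+1} = y_n + z·[4/5·y_n + 1/5·y_{n+1}] ⇒ (1 − 1/5z)y_{n+1} = (1 + 4/5z)y_n
  so R(z) = (1 + 4/5z)/(1 − 1/5z).

Find x<0 with |R(x)|<1.
x=-0.89: |R|=0.2445
R=−1: 1+4/5x = −1+1/5x ⇒ -3/5x=2 ⇒ x=2/(-3/5)=-3.3333
Confirm numerically:
  x=-2.907: |R|=0.83824 <1
  x=-2.058: |R|=0.45792 <1
  x=-1.649: |R|=0.24004 <1
  x=-3.838: |R|=1.17131 >1
  x=-3.620: |R|=1.09977 >1
So |R|<1 on (-3.3333, 0).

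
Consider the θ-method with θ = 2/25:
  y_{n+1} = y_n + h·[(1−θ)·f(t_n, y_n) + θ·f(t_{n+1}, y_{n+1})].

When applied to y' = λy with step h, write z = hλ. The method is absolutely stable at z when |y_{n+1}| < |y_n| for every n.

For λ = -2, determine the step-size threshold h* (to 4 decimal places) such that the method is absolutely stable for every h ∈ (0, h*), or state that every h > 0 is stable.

With y'=λy (z=hλ):
  y_{n+1} = y_n + z·[23/25·y_n + 2/25·y_{n+1}] ⇒ (1 − 2/25z)y_{n+1} = (1 + 23/25z)y_n
  ⇒ R(z) = (1 + 23/25z)/(1 − 2/25z).

Need |R(x)|<1, x<0.
x=-1.28: |R|=0.1611
R=−1: 1+23/25x = −1+2/25x ⇒ -21/25x=2 ⇒ x=2/(-21/25)=-2.3810
Confirm numerically:
  x=-1.835: |R|=0.60010 <1
  x=-1.472: |R|=0.31692 <1
  x=-1.068: |R|=0.01607 <1
  x=-2.757: |R|=1.25880 >1
  x=-2.739: |R|=1.24670 >1
So |R|<1 on (-2.3810, 0).

(-2.3810,0); λ=-2 ⇒ h* = (50/21)/2 = 1.1905.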